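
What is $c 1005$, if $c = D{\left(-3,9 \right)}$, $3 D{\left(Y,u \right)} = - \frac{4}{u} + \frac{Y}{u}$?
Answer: $- \frac{2345}{9} \approx -260.56$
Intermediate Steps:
$D{\left(Y,u \right)} = - \frac{4}{3 u} + \frac{Y}{3 u}$ ($D{\left(Y,u \right)} = \frac{- \frac{4}{u} + \frac{Y}{u}}{3} = - \frac{4}{3 u} + \frac{Y}{3 u}$)
$c = - \frac{7}{27}$ ($c = \frac{-4 - 3}{3 \cdot 9} = \frac{1}{3} \cdot \frac{1}{9} \left(-7\right) = - \frac{7}{27} \approx -0.25926$)
$c 1005 = \left(- \frac{7}{27}\right) 1005 = - \frac{2345}{9}$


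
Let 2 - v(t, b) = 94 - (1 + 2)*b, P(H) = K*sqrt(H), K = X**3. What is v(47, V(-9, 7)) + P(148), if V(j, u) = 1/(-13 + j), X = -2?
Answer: -2027/22 - 16*sqrt(37) ≈ -189.46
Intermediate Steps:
K = -8 (K = (-2)**3 = -8)
P(H) = -8*sqrt(H)
v(t, b) = -92 + 3*b (v(t, b) = 2 - (94 - (1 + 2)*b) = 2 - (94 - 3*b) = 2 + (-94 + 3*b) = -92 + 3*b)
v(47, V(-9, 7)) + P(148) = (-92 + 3/(-13 - 9)) - 16*sqrt(37) = (-92 + 3/(-22)) - 16*sqrt(37) = (-92 + 3*(-1/22)) - 16*sqrt(37) = (-92 - 3/22) - 16*sqrt(37) = -2027/22 - 16*sqrt(37)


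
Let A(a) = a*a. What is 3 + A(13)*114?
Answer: 19269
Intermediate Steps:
A(a) = a**2
3 + A(13)*114 = 3 + 13**2*114 = 3 + 169*114 = 3 + 19266 = 19269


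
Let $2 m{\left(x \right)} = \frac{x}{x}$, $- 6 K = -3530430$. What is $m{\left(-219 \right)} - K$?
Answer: $- \frac{1176809}{2} \approx -5.884 \cdot 10^{5}$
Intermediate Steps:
$K = 588405$ ($K = \left(- \frac{1}{6}\right) \left(-3530430\right) = 588405$)
$m{\left(x \right)} = \frac{1}{2}$ ($m{\left(x \right)} = \frac{x \frac{1}{x}}{2} = \frac{1}{2} \cdot 1 = \frac{1}{2}$)
$m{\left(-219 \right)} - K = \frac{1}{2} - 588405 = - \frac{1176809}{2}$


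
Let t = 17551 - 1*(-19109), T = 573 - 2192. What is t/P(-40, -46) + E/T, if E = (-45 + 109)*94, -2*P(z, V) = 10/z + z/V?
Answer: -3640403424/30761 ≈ -1.1834e+5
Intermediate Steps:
P(z, V) = -5/z - z/(2*V) (P(z, V) = -(10/z + z/V)/2 = -5/z - z/(2*V))
T = -1619
t = 36660 (t = 17551 + 19109 = 36660)
E = 6016 (E = 64*94 = 6016)
t/P(-40, -46) + E/T = 36660/(-5/(-40) - ½*(-40)/(-46)) + 6016/(-1619) = 36660/(-5*(-1/40) - ½*(-40)*(-1/46)) + 6016*(-1/1619) = 36660/(⅛ - 10/23) - 6016/1619 = 36660/(-57/184) - 6016/1619 = 36660*(-184/57) - 6016/1619 = -2248480/19 - 6016/1619 = -3640403424/30761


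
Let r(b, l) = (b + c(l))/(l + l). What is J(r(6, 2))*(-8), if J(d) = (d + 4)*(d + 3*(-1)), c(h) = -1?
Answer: 147/2 ≈ 73.500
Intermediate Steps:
r(b, l) = (-1 + b)/(2*l) (r(b, l) = (b - 1)/(l + l) = (-1 + b)/((2*l)) = (-1 + b)*(1/(2*l)) = (-1 + b)/(2*l))
J(d) = (-3 + d)*(4 + d) (J(d) = (4 + d)*(d - 3) = (4 + d)*(-3 + d) = (-3 + d)*(4 + d))
J(r(6, 2))*(-8) = (-12 + (1/2)*(-1 + 6)/2 + ((1/2)*(-1 + 6)/2)**2)*(-8) = (-12 + (1/2)*(1/2)*5 + ((1/2)*(1/2)*5)**2)*(-8) = (-12 + 5/4 + (5/4)**2)*(-8) = (-12 + 5/4 + 25/16)*(-8) = -147/16*(-8) = 147/2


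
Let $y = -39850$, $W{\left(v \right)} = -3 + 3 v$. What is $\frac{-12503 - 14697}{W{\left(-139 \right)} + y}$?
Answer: $\frac{2720}{4027} \approx 0.67544$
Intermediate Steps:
$\frac{-12503 - 14697}{W{\left(-139 \right)} + y} = \frac{-12503 - 14697}{\left(-3 + 3 \left(-139\right)\right) - 39850} = - \frac{27200}{\left(-3 - 417\right) - 39850} = - \frac{27200}{-420 - 39850} = - \frac{27200}{-40270} = \left(-27200\right) \left(- \frac{1}{40270}\right) = \frac{2720}{4027}$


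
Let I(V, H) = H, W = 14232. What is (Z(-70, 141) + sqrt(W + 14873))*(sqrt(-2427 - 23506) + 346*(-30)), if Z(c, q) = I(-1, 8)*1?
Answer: -(8 + sqrt(29105))*(10380 - I*sqrt(25933)) ≈ -1.8539e+6 + 28762.0*I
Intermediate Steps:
Z(c, q) = 8 (Z(c, q) = 8*1 = 8)
(Z(-70, 141) + sqrt(W + 14873))*(sqrt(-2427 - 23506) + 346*(-30)) = (8 + sqrt(14232 + 14873))*(sqrt(-2427 - 23506) + 346*(-30)) = (8 + sqrt(29105))*(sqrt(-25933) - 10380) = (8 + sqrt(29105))*(I*sqrt(25933) - 10380) = (8 + sqrt(29105))*(-10380 + I*sqrt(25933)) = (-10380 + I*sqrt(25933))*(8 + sqrt(29105))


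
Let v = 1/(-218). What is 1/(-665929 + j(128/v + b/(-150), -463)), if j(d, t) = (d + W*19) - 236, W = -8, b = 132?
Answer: -25/17355547 ≈ -1.4405e-6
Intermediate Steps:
v = -1/218 ≈ -0.0045872
j(d, t) = -388 + d (j(d, t) = (d - 8*19) - 236 = (d - 152) - 236 = (-152 + d) - 236 = -388 + d)
1/(-665929 + j(128/v + b/(-150), -463)) = 1/(-665929 + (-388 + (128/(-1/218) + 132/(-150)))) = 1/(-665929 + (-388 + (128*(-218) + 132*(-1/150)))) = 1/(-665929 + (-388 + (-27904 - 22/25))) = 1/(-665929 + (-388 - 697622/25)) = 1/(-665929 - 707322/25) = 1/(-17355547/25) = -25/17355547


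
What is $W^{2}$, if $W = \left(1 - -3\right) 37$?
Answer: $21904$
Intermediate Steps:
$W = 148$ ($W = \left(1 + 3\right) 37 = 4 \cdot 37 = 148$)
$W^{2} = 148^{2} = 21904$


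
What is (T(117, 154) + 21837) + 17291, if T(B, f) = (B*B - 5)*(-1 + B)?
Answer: 1626472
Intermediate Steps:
T(B, f) = (-1 + B)*(-5 + B**2) (T(B, f) = (B**2 - 5)*(-1 + B) = (-5 + B**2)*(-1 + B) = (-1 + B)*(-5 + B**2))
(T(117, 154) + 21837) + 17291 = ((5 + 117**3 - 1*117**2 - 5*117) + 21837) + 17291 = ((5 + 1601613 - 1*13689 - 585) + 21837) + 17291 = ((5 + 1601613 - 13689 - 585) + 21837) + 17291 = (1587344 + 21837) + 17291 = 1609181 + 17291 = 1626472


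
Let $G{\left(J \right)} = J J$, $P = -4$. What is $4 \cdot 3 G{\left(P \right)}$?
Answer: $192$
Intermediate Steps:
$G{\left(J \right)} = J^{2}$
$4 \cdot 3 G{\left(P \right)} = 4 \cdot 3 \left(-4\right)^{2} = 12 \cdot 16 = 192$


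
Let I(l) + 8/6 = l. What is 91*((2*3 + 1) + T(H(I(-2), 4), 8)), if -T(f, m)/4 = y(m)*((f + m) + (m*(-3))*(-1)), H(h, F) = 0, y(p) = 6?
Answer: -69251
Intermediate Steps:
I(l) = -4/3 + l
T(f, m) = -96*m - 24*f (T(f, m) = -24*((f + m) + (m*(-3))*(-1)) = -24*((f + m) - 3*m*(-1)) = -24*((f + m) + 3*m) = -24*(f + 4*m) = -4*(6*f + 24*m) = -96*m - 24*f)
91*((2*3 + 1) + T(H(I(-2), 4), 8)) = 91*((2*3 + 1) + (-96*8 - 24*0)) = 91*((6 + 1) + (-768 + 0)) = 91*(7 - 768) = 91*(-761) = -69251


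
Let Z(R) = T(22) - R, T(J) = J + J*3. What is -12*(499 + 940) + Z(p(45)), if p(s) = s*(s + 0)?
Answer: -19205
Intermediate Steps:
p(s) = s**2 (p(s) = s*s = s**2)
T(J) = 4*J (T(J) = J + 3*J = 4*J)
Z(R) = 88 - R (Z(R) = 4*22 - R = 88 - R)
-12*(499 + 940) + Z(p(45)) = -12*(499 + 940) + (88 - 1*45**2) = -12*1439 + (88 - 1*2025) = -17268 + (88 - 2025) = -17268 - 1937 = -19205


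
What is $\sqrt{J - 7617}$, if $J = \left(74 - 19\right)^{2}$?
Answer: $4 i \sqrt{287} \approx 67.764 i$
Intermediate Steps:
$J = 3025$ ($J = 55^{2} = 3025$)
$\sqrt{J - 7617} = \sqrt{3025 - 7617} = \sqrt{-4592} = 4 i \sqrt{287}$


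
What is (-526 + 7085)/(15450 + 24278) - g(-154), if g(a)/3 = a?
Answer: 18360895/39728 ≈ 462.17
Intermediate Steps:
g(a) = 3*a
(-526 + 7085)/(15450 + 24278) - g(-154) = (-526 + 7085)/(15450 + 24278) - 3*(-154) = 6559/39728 - 1*(-462) = 6559*(1/39728) + 462 = 6559/39728 + 462 = 18360895/39728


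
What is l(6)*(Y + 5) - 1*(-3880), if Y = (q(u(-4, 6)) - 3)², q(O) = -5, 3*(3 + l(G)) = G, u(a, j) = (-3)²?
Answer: 3811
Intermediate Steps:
u(a, j) = 9
l(G) = -3 + G/3
Y = 64 (Y = (-5 - 3)² = (-8)² = 64)
l(6)*(Y + 5) - 1*(-3880) = (-3 + (⅓)*6)*(64 + 5) - 1*(-3880) = (-3 + 2)*69 + 3880 = -1*69 + 3880 = -69 + 3880 = 3811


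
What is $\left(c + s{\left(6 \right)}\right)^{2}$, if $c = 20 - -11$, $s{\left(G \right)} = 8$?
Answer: $1521$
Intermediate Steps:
$c = 31$ ($c = 20 + 11 = 31$)
$\left(c + s{\left(6 \right)}\right)^{2} = \left(31 + 8\right)^{2} = 39^{2} = 1521$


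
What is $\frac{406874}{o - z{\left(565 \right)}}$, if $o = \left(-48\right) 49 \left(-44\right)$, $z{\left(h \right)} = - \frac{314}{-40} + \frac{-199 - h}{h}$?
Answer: $\frac{183907048}{46773639} \approx 3.9319$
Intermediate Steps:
$z{\left(h \right)} = \frac{157}{20} + \frac{-199 - h}{h}$ ($z{\left(h \right)} = \left(-314\right) \left(- \frac{1}{40}\right) + \frac{-199 - h}{h} = \frac{157}{20} + \frac{-199 - h}{h}$)
$o = 103488$ ($o = \left(-2352\right) \left(-44\right) = 103488$)
$\frac{406874}{o - z{\left(565 \right)}} = \frac{406874}{103488 - \left(\frac{137}{20} - \frac{199}{565}\right)} = \frac{406874}{103488 - \frac{2937}{452}} = \frac{406874}{\frac{46773639}{452}} = 406874 \cdot \frac{452}{46773639} = \frac{183907048}{46773639}$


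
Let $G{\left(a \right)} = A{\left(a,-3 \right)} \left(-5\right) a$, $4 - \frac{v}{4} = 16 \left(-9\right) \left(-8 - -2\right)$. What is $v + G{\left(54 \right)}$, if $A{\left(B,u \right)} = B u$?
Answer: $40300$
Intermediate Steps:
$v = -3440$ ($v = 16 - 4 \cdot 16 \left(-9\right) \left(-8 - -2\right) = 16 - 4 \left(- 144 \left(-8 + 2\right)\right) = 16 - 4 \left(\left(-144\right) \left(-6\right)\right) = 16 - 3456 = -3440$)
$G{\left(a \right)} = 15 a^{2}$ ($G{\left(a \right)} = a \left(-3\right) \left(-5\right) a = - 3 a \left(-5\right) a = 15 a a = 15 a^{2}$)
$v + G{\left(54 \right)} = -3440 + 15 \cdot 54^{2} = -3440 + 15 \cdot 2916 = -3440 + 43740 = 40300$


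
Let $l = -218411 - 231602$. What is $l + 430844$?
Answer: $-19169$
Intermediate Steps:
$l = -450013$
$l + 430844 = -450013 + 430844 = -19169$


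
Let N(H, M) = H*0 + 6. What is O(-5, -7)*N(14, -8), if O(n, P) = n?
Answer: -30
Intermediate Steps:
N(H, M) = 6 (N(H, M) = 0 + 6 = 6)
O(-5, -7)*N(14, -8) = -5*6 = -30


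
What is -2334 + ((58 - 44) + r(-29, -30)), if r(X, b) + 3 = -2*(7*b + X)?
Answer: -1845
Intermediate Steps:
r(X, b) = -3 - 14*b - 2*X (r(X, b) = -3 - 2*(7*b + X) = -3 - 2*(X + 7*b) = -3 + (-14*b - 2*X) = -3 - 14*b - 2*X)
-2334 + ((58 - 44) + r(-29, -30)) = -2334 + ((58 - 44) + (-3 - 14*(-30) - 2*(-29))) = -2334 + (14 + (-3 + 420 + 58)) = -2334 + (14 + 475) = -2334 + 489 = -1845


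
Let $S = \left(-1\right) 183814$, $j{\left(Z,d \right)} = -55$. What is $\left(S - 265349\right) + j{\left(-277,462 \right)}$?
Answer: $-449218$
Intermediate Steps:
$S = -183814$
$\left(S - 265349\right) + j{\left(-277,462 \right)} = \left(-183814 - 265349\right) - 55 = -449163 - 55 = -449218$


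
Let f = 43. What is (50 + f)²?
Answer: 8649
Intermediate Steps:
(50 + f)² = (50 + 43)² = 93² = 8649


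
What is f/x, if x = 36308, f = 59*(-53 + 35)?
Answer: -531/18154 ≈ -0.029250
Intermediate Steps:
f = -1062 (f = 59*(-18) = -1062)
f/x = -1062/36308 = -1062*1/36308 = -531/18154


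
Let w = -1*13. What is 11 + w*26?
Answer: -327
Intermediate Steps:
w = -13
11 + w*26 = 11 - 13*26 = 11 - 338 = -327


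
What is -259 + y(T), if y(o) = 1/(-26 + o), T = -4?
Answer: -7771/30 ≈ -259.03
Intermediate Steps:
-259 + y(T) = -259 + 1/(-26 - 4) = -259 + 1/(-30) = -259 - 1/30 = -7771/30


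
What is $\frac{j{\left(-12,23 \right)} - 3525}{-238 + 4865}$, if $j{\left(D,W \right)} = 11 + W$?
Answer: $- \frac{3491}{4627} \approx -0.75448$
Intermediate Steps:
$\frac{j{\left(-12,23 \right)} - 3525}{-238 + 4865} = \frac{\left(11 + 23\right) - 3525}{-238 + 4865} = \frac{34 - 3525}{4627} = \left(-3491\right) \frac{1}{4627} = - \frac{3491}{4627}$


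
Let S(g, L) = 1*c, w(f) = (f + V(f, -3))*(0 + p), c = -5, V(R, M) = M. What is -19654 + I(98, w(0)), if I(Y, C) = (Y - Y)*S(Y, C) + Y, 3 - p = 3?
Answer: -19556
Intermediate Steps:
p = 0 (p = 3 - 1*3 = 3 - 3 = 0)
w(f) = 0 (w(f) = (f - 3)*(0 + 0) = (-3 + f)*0 = 0)
S(g, L) = -5 (S(g, L) = 1*(-5) = -5)
I(Y, C) = Y (I(Y, C) = (Y - Y)*(-5) + Y = 0*(-5) + Y = 0 + Y = Y)
-19654 + I(98, w(0)) = -19654 + 98 = -19556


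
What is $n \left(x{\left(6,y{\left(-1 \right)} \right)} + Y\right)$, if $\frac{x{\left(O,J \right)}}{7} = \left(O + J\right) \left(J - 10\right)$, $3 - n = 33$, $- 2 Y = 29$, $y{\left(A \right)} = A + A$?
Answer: $10515$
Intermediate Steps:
$y{\left(A \right)} = 2 A$
$Y = - \frac{29}{2}$ ($Y = \left(- \frac{1}{2}\right) 29 = - \frac{29}{2} \approx -14.5$)
$n = -30$ ($n = 3 - 33 = -30$)
$x{\left(O,J \right)} = 7 \left(-10 + J\right) \left(J + O\right)$ ($x{\left(O,J \right)} = 7 \left(O + J\right) \left(J - 10\right) = 7 \left(J + O\right) \left(-10 + J\right) = 7 \left(-10 + J\right) \left(J + O\right)$)
$n \left(x{\left(6,y{\left(-1 \right)} \right)} + Y\right) = - 30 \left(\left(- 70 \cdot 2 \left(-1\right) - 420 + 7 \left(2 \left(-1\right)\right)^{2} + 7 \cdot 2 \left(-1\right) 6\right) - \frac{29}{2}\right) = - 30 \left(\left(\left(-70\right) \left(-2\right) - 420 + 7 \left(-2\right)^{2} + 7 \left(-2\right) 6\right) - \frac{29}{2}\right) = - 30 \left(\left(140 - 420 + 7 \cdot 4 - 84\right) - \frac{29}{2}\right) = - 30 \left(\left(140 - 420 + 28 - 84\right) - \frac{29}{2}\right) = - 30 \left(-336 - \frac{29}{2}\right) = \left(-30\right) \left(- \frac{701}{2}\right) = 10515$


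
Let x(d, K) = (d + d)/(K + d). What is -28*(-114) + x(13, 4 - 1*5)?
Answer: 19165/6 ≈ 3194.2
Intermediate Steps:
x(d, K) = 2*d/(K + d) (x(d, K) = (2*d)/(K + d) = 2*d/(K + d))
-28*(-114) + x(13, 4 - 1*5) = -28*(-114) + 2*13/((4 - 1*5) + 13) = 3192 + 2*13/((4 - 5) + 13) = 3192 + 2*13/(-1 + 13) = 3192 + 2*13/12 = 3192 + 2*13*(1/12) = 3192 + 13/6 = 19165/6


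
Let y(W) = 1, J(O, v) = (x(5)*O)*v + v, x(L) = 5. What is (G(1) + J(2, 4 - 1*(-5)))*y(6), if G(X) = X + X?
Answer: 101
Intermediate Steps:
G(X) = 2*X
J(O, v) = v + 5*O*v (J(O, v) = (5*O)*v + v = 5*O*v + v = v + 5*O*v)
(G(1) + J(2, 4 - 1*(-5)))*y(6) = (2*1 + (4 - 1*(-5))*(1 + 5*2))*1 = (2 + (4 + 5)*(1 + 10))*1 = (2 + 9*11)*1 = (2 + 99)*1 = 101*1 = 101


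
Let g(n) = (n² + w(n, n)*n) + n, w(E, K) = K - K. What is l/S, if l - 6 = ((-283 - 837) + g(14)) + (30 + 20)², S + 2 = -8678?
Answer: -57/310 ≈ -0.18387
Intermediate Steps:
S = -8680 (S = -2 - 8678 = -8680)
w(E, K) = 0
g(n) = n + n² (g(n) = (n² + 0*n) + n = (n² + 0) + n = n² + n = n + n²)
l = 1596 (l = 6 + (((-283 - 837) + 14*(1 + 14)) + (30 + 20)²) = 6 + ((-1120 + 14*15) + 50²) = 6 + ((-1120 + 210) + 2500) = 6 + (-910 + 2500) = 6 + 1590 = 1596)
l/S = 1596/(-8680) = 1596*(-1/8680) = -57/310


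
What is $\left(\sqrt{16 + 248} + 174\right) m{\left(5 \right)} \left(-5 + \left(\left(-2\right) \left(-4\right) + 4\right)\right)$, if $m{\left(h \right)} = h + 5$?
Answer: $12180 + 140 \sqrt{66} \approx 13317.0$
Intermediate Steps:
$m{\left(h \right)} = 5 + h$
$\left(\sqrt{16 + 248} + 174\right) m{\left(5 \right)} \left(-5 + \left(\left(-2\right) \left(-4\right) + 4\right)\right) = \left(\sqrt{16 + 248} + 174\right) \left(5 + 5\right) \left(-5 + \left(\left(-2\right) \left(-4\right) + 4\right)\right) = \left(\sqrt{264} + 174\right) 10 \left(-5 + \left(8 + 4\right)\right) = \left(2 \sqrt{66} + 174\right) 10 \left(-5 + 12\right) = \left(174 + 2 \sqrt{66}\right) 10 \cdot 7 = \left(174 + 2 \sqrt{66}\right) 70 = 12180 + 140 \sqrt{66}$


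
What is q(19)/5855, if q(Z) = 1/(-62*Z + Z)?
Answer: -1/6785945 ≈ -1.4736e-7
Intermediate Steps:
q(Z) = -1/(61*Z) (q(Z) = 1/(-61*Z) = -1/(61*Z))
q(19)/5855 = -1/61/19/5855 = -1/61*1/19*(1/5855) = -1/1159*1/5855 = -1/6785945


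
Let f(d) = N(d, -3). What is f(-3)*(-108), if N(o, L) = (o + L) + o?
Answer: 972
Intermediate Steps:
N(o, L) = L + 2*o (N(o, L) = (L + o) + o = L + 2*o)
f(d) = -3 + 2*d
f(-3)*(-108) = (-3 + 2*(-3))*(-108) = (-3 - 6)*(-108) = -9*(-108) = 972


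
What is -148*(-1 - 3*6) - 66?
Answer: 2746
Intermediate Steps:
-148*(-1 - 3*6) - 66 = -148*(-1 - 18) - 66 = -148*(-19) - 66 = 2812 - 66 = 2746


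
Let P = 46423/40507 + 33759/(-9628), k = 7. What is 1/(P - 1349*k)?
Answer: -390001396/3683703697597 ≈ -0.00010587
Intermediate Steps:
P = -920515169/390001396 (P = 46423*(1/40507) + 33759*(-1/9628) = 46423/40507 - 33759/9628 = -920515169/390001396 ≈ -2.3603)
1/(P - 1349*k) = 1/(-920515169/390001396 - 1349*7) = 1/(-920515169/390001396 - 9443) = 1/(-3683703697597/390001396) = -390001396/3683703697597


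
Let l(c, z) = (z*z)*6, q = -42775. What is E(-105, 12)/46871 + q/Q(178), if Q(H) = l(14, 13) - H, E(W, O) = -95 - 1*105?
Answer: -182279475/3562196 ≈ -51.171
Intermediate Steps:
l(c, z) = 6*z² (l(c, z) = z²*6 = 6*z²)
E(W, O) = -200 (E(W, O) = -95 - 105 = -200)
Q(H) = 1014 - H (Q(H) = 6*13² - H = 6*169 - H = 1014 - H)
E(-105, 12)/46871 + q/Q(178) = -200/46871 - 42775/(1014 - 1*178) = -200*1/46871 - 42775/(1014 - 178) = -200/46871 - 42775/836 = -182279475/3562196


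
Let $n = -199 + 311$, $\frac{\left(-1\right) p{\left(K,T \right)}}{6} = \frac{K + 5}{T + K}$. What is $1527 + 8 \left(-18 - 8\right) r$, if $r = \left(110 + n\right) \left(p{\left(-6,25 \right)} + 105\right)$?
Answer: $- \frac{92369163}{19} \approx -4.8615 \cdot 10^{6}$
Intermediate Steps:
$p{\left(K,T \right)} = - \frac{6 \left(5 + K\right)}{K + T}$ ($p{\left(K,T \right)} = - 6 \frac{K + 5}{T + K} = - 6 \frac{5 + K}{K + T} = - \frac{6 \left(5 + K\right)}{K + T}$)
$n = 112$
$r = \frac{444222}{19}$ ($r = \left(110 + 112\right) \left(\frac{6 \left(-5 - -6\right)}{-6 + 25} + 105\right) = 222 \left(\frac{6 \left(-5 + 6\right)}{19} + 105\right) = 222 \left(6 \cdot \frac{1}{19} \cdot 1 + 105\right) = 222 \left(\frac{6}{19} + 105\right) = 222 \cdot \frac{2001}{19} = \frac{444222}{19} \approx 23380.0$)
$1527 + 8 \left(-18 - 8\right) r = 1527 + 8 \left(-18 - 8\right) \frac{444222}{19} = 1527 + 8 \left(-26\right) \frac{444222}{19} = 1527 - \frac{92398176}{19} = - \frac{92369163}{19}$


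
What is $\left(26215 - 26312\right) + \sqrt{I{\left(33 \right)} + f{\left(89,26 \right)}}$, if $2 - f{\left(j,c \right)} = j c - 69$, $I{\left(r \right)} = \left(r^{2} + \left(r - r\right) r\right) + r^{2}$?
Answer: $-97 + i \sqrt{65} \approx -97.0 + 8.0623 i$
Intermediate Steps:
$I{\left(r \right)} = 2 r^{2}$ ($I{\left(r \right)} = \left(r^{2} + 0 r\right) + r^{2} = \left(r^{2} + 0\right) + r^{2} = r^{2} + r^{2} = 2 r^{2}$)
$f{\left(j,c \right)} = 71 - c j$ ($f{\left(j,c \right)} = 2 - \left(j c - 69\right) = 2 - \left(c j - 69\right) = 2 - \left(-69 + c j\right) = 71 - c j$)
$\left(26215 - 26312\right) + \sqrt{I{\left(33 \right)} + f{\left(89,26 \right)}} = \left(26215 - 26312\right) + \sqrt{2 \cdot 33^{2} + \left(71 - 26 \cdot 89\right)} = -97 + \sqrt{2 \cdot 1089 + \left(71 - 2314\right)} = -97 + \sqrt{2178 - 2243} = -97 + \sqrt{-65} = -97 + i \sqrt{65}$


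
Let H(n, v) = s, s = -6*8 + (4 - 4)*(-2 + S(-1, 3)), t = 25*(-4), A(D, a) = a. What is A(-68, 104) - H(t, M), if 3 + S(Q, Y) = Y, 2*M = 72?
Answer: 152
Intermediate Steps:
M = 36 (M = (½)*72 = 36)
S(Q, Y) = -3 + Y
t = -100
s = -48 (s = -6*8 + (4 - 4)*(-2 + (-3 + 3)) = -48 + 0*(-2 + 0) = -48 + 0*(-2) = -48 + 0 = -48)
H(n, v) = -48
A(-68, 104) - H(t, M) = 104 - 1*(-48) = 104 + 48 = 152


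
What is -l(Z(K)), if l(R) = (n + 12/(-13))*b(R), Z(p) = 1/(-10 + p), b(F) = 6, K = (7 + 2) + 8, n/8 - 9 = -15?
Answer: 3816/13 ≈ 293.54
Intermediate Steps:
n = -48 (n = 72 + 8*(-15) = 72 - 120 = -48)
K = 17 (K = 9 + 8 = 17)
l(R) = -3816/13 (l(R) = (-48 + 12/(-13))*6 = (-48 + 12*(-1/13))*6 = (-48 - 12/13)*6 = -636/13*6 = -3816/13)
-l(Z(K)) = -1*(-3816/13) = 3816/13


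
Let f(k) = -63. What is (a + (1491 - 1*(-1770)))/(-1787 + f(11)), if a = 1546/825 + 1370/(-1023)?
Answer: -83413751/47313750 ≈ -1.7630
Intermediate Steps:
a = 13676/25575 (a = 1546*(1/825) + 1370*(-1/1023) = 1546/825 - 1370/1023 = 13676/25575 ≈ 0.53474)
(a + (1491 - 1*(-1770)))/(-1787 + f(11)) = (13676/25575 + (1491 - 1*(-1770)))/(-1787 - 63) = (13676/25575 + (1491 + 1770))/(-1850) = (13676/25575 + 3261)*(-1/1850) = (83413751/25575)*(-1/1850) = -83413751/47313750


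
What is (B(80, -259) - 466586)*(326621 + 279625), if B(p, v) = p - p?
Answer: -282865896156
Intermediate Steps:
B(p, v) = 0
(B(80, -259) - 466586)*(326621 + 279625) = (0 - 466586)*(326621 + 279625) = -466586*606246 = -282865896156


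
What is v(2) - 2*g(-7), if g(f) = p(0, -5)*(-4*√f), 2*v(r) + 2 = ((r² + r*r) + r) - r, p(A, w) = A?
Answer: 3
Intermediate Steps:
v(r) = -1 + r² (v(r) = -1 + (((r² + r*r) + r) - r)/2 = -1 + (((r² + r²) + r) - r)/2 = -1 + ((2*r² + r) - r)/2 = -1 + ((r + 2*r²) - r)/2 = -1 + (2*r²)/2 = -1 + r²)
g(f) = 0 (g(f) = 0*(-4*√f) = 0)
v(2) - 2*g(-7) = (-1 + 2²) - 2*0 = (-1 + 4) + 0 = 3 + 0 = 3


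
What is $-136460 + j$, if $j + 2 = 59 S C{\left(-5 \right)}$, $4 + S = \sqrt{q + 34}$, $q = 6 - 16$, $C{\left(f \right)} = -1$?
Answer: $-136226 - 118 \sqrt{6} \approx -1.3652 \cdot 10^{5}$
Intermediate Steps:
$q = -10$
$S = -4 + 2 \sqrt{6}$ ($S = -4 + \sqrt{-10 + 34} = -4 + \sqrt{24} = -4 + 2 \sqrt{6} \approx 0.89898$)
$j = 234 - 118 \sqrt{6}$ ($j = -2 + 59 \left(-4 + 2 \sqrt{6}\right) \left(-1\right) = -2 + \left(-236 + 118 \sqrt{6}\right) \left(-1\right) = -2 + \left(236 - 118 \sqrt{6}\right) = 234 - 118 \sqrt{6} \approx -55.04$)
$-136460 + j = -136460 + \left(234 - 118 \sqrt{6}\right) = -136226 - 118 \sqrt{6}$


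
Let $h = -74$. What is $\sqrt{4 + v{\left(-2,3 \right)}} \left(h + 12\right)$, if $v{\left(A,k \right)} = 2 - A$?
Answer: $- 124 \sqrt{2} \approx -175.36$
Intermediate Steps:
$\sqrt{4 + v{\left(-2,3 \right)}} \left(h + 12\right) = \sqrt{4 + \left(2 - -2\right)} \left(-74 + 12\right) = \sqrt{4 + \left(2 + 2\right)} \left(-62\right) = \sqrt{4 + 4} \left(-62\right) = \sqrt{8} \left(-62\right) = 2 \sqrt{2} \left(-62\right) = - 124 \sqrt{2}$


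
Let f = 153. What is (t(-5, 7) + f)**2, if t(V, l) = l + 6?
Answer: 27556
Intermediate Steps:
t(V, l) = 6 + l
(t(-5, 7) + f)**2 = ((6 + 7) + 153)**2 = (13 + 153)**2 = 166**2 = 27556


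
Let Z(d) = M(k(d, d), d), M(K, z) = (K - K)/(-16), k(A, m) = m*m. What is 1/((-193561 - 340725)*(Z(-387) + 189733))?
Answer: -1/101371685638 ≈ -9.8647e-12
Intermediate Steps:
k(A, m) = m²
M(K, z) = 0 (M(K, z) = 0*(-1/16) = 0)
Z(d) = 0
1/((-193561 - 340725)*(Z(-387) + 189733)) = 1/((-193561 - 340725)*(0 + 189733)) = 1/(-534286*189733) = 1/(-101371685638) = -1/101371685638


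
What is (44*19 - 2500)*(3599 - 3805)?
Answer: 342784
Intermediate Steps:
(44*19 - 2500)*(3599 - 3805) = (836 - 2500)*(-206) = -1664*(-206) = 342784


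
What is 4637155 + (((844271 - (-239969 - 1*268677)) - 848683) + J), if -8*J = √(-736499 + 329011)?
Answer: 5141389 - I*√6367 ≈ 5.1414e+6 - 79.793*I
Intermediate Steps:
J = -I*√6367 (J = -√(-736499 + 329011)/8 = -I*√6367 ≈ -79.793*I)
4637155 + (((844271 - (-239969 - 1*268677)) - 848683) + J) = 4637155 + (((844271 - (-239969 - 1*268677)) - 848683) - I*√6367) = 4637155 + (((844271 - (-239969 - 268677)) - 848683) - I*√6367) = 4637155 + (((844271 - 1*(-508646)) - 848683) - I*√6367) = 4637155 + (((844271 + 508646) - 848683) - I*√6367) = 4637155 + ((1352917 - 848683) - I*√6367) = 4637155 + (504234 - I*√6367) = 5141389 - I*√6367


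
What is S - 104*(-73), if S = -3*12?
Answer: 7556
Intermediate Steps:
S = -36
S - 104*(-73) = -36 - 104*(-73) = -36 + 7592 = 7556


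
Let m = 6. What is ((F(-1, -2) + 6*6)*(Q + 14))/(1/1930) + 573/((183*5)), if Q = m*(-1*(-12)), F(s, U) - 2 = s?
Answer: 1873084491/305 ≈ 6.1413e+6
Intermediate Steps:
F(s, U) = 2 + s
Q = 72 (Q = 6*(-1*(-12)) = 6*12 = 72)
((F(-1, -2) + 6*6)*(Q + 14))/(1/1930) + 573/((183*5)) = (((2 - 1) + 6*6)*(72 + 14))/(1/1930) + 573/((183*5)) = ((1 + 36)*86)/(1/1930) + 573/915 = (37*86)*1930 + 573*(1/915) = 3182*1930 + 191/305 = 6141260 + 191/305 = 1873084491/305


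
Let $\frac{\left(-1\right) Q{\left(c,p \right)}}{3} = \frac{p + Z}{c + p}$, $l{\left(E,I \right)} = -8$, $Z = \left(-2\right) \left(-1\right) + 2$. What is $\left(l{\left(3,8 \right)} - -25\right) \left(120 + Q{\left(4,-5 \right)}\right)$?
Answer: $1989$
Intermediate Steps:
$Z = 4$ ($Z = 2 + 2 = 4$)
$Q{\left(c,p \right)} = - \frac{3 \left(4 + p\right)}{c + p}$ ($Q{\left(c,p \right)} = - 3 \frac{p + 4}{c + p} = - 3 \frac{4 + p}{c + p} = - \frac{3 \left(4 + p\right)}{c + p}$)
$\left(l{\left(3,8 \right)} - -25\right) \left(120 + Q{\left(4,-5 \right)}\right) = \left(-8 - -25\right) \left(120 + \frac{3 \left(-4 - -5\right)}{4 - 5}\right) = \left(-8 + 25\right) \left(120 + \frac{3 \left(-4 + 5\right)}{-1}\right) = 17 \left(120 + 3 \left(-1\right) 1\right) = 17 \left(120 - 3\right) = 17 \cdot 117 = 1989$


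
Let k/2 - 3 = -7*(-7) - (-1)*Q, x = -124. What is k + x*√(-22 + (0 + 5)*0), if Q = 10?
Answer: 124 - 124*I*√22 ≈ 124.0 - 581.61*I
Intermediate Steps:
k = 124 (k = 6 + 2*(-7*(-7) - (-1)*10) = 6 + 2*(49 - 1*(-10)) = 6 + 2*(49 + 10) = 6 + 2*59 = 6 + 118 = 124)
k + x*√(-22 + (0 + 5)*0) = 124 - 124*√(-22 + (0 + 5)*0) = 124 - 124*√(-22 + 5*0) = 124 - 124*√(-22 + 0) = 124 - 124*I*√22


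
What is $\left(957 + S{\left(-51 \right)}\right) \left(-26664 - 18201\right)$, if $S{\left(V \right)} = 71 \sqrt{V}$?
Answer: $-42935805 - 3185415 i \sqrt{51} \approx -4.2936 \cdot 10^{7} - 2.2748 \cdot 10^{7} i$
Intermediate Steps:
$\left(957 + S{\left(-51 \right)}\right) \left(-26664 - 18201\right) = \left(957 + 71 \sqrt{-51}\right) \left(-26664 - 18201\right) = \left(957 + 71 i \sqrt{51}\right) \left(-44865\right) = -42935805 - 3185415 i \sqrt{51}$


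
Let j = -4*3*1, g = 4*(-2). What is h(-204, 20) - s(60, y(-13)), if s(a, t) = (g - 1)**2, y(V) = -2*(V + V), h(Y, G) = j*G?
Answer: -321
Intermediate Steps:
g = -8
j = -12 (j = -12*1 = -12)
h(Y, G) = -12*G
y(V) = -4*V
s(a, t) = 81 (s(a, t) = (-8 - 1)**2 = (-9)**2 = 81)
h(-204, 20) - s(60, y(-13)) = -12*20 - 1*81 = -240 - 81 = -321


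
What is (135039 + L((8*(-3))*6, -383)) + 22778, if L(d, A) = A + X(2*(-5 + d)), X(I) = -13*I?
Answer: 161308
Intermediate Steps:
L(d, A) = 130 + A - 26*d (L(d, A) = A - 26*(-5 + d) = A - 13*(-10 + 2*d) = A + (130 - 26*d) = 130 + A - 26*d)
(135039 + L((8*(-3))*6, -383)) + 22778 = (135039 + (130 - 383 - 26*8*(-3)*6)) + 22778 = (135039 + (130 - 383 - (-624)*6)) + 22778 = (135039 + (130 - 383 - 26*(-144))) + 22778 = (135039 + (130 - 383 + 3744)) + 22778 = (135039 + 3491) + 22778 = 138530 + 22778 = 161308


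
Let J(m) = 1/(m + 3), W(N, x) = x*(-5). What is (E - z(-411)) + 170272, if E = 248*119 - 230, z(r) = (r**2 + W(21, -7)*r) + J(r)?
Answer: 18367345/408 ≈ 45018.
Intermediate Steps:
W(N, x) = -5*x
J(m) = 1/(3 + m)
z(r) = r**2 + 1/(3 + r) + 35*r (z(r) = (r**2 + (-5*(-7))*r) + 1/(3 + r) = (r**2 + 35*r) + 1/(3 + r) = r**2 + 1/(3 + r) + 35*r)
E = 29282 (E = 29512 - 230 = 29282)
(E - z(-411)) + 170272 = (29282 - (1 - 411*(3 - 411)*(35 - 411))/(3 - 411)) + 170272 = (29282 - (1 - 411*(-408)*(-376))/(-408)) + 170272 = (29282 - (-1)*(1 - 63050688)/408) + 170272 = (29282 - (-1)*(-63050687)/408) + 170272 = (29282 - 1*63050687/408) + 170272 = (29282 - 63050687/408) + 170272 = -51103631/408 + 170272 = 18367345/408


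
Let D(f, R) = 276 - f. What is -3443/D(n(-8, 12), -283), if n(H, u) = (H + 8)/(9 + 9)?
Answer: -3443/276 ≈ -12.475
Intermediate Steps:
n(H, u) = 4/9 + H/18 (n(H, u) = (8 + H)/18 = (8 + H)*(1/18) = 4/9 + H/18)
-3443/D(n(-8, 12), -283) = -3443/(276 - (4/9 + (1/18)*(-8))) = -3443/(276 - (4/9 - 4/9)) = -3443/(276 - 1*0) = -3443/(276 + 0) = -3443/276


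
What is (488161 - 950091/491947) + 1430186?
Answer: 943724101518/491947 ≈ 1.9183e+6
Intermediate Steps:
(488161 - 950091/491947) + 1430186 = 240148389376/491947 + 1430186 = 943724101518/491947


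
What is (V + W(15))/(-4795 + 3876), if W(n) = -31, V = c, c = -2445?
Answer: 2476/919 ≈ 2.6942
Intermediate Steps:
V = -2445
(V + W(15))/(-4795 + 3876) = (-2445 - 31)/(-4795 + 3876) = -2476/(-919) = -2476*(-1/919) = 2476/919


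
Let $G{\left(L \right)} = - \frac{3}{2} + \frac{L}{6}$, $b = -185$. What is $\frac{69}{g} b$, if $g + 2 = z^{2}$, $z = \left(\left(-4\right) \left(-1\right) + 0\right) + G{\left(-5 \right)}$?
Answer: $- \frac{114885}{7} \approx -16412.0$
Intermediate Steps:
$G{\left(L \right)} = - \frac{3}{2} + \frac{L}{6}$ ($G{\left(L \right)} = \left(-3\right) \frac{1}{2} + L \frac{1}{6} = - \frac{3}{2} + \frac{L}{6}$)
$z = \frac{5}{3}$ ($z = \left(\left(-4\right) \left(-1\right) + 0\right) + \left(- \frac{3}{2} + \frac{1}{6} \left(-5\right)\right) = \left(4 + 0\right) - \frac{7}{3} = 4 - \frac{7}{3} = \frac{5}{3} \approx 1.6667$)
$g = \frac{7}{9}$ ($g = -2 + \left(\frac{5}{3}\right)^{2} = -2 + \frac{25}{9} = \frac{7}{9} \approx 0.77778$)
$\frac{69}{g} b = \frac{69}{\frac{7}{9}} \left(-185\right) = 69 \cdot \frac{9}{7} \left(-185\right) = \frac{621}{7} \left(-185\right) = - \frac{114885}{7}$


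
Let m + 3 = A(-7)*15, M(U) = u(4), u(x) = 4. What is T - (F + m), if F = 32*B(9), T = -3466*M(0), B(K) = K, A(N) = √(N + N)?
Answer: -14149 - 15*I*√14 ≈ -14149.0 - 56.125*I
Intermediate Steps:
A(N) = √2*√N (A(N) = √(2*N) = √2*√N)
M(U) = 4
T = -13864 (T = -3466*4 = -13864)
m = -3 + 15*I*√14 (m = -3 + (√2*√(-7))*15 = -3 + (√2*(I*√7))*15 = -3 + (I*√14)*15 = -3 + 15*I*√14 ≈ -3.0 + 56.125*I)
F = 288 (F = 32*9 = 288)
T - (F + m) = -13864 - (288 + (-3 + 15*I*√14)) = -13864 - (285 + 15*I*√14) = -13864 + (-285 - 15*I*√14) = -14149 - 15*I*√14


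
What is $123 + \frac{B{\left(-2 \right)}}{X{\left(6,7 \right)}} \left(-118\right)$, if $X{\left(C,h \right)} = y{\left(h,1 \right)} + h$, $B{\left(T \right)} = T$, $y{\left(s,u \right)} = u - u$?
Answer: $\frac{1097}{7} \approx 156.71$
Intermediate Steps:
$y{\left(s,u \right)} = 0$
$X{\left(C,h \right)} = h$ ($X{\left(C,h \right)} = 0 + h = h$)
$123 + \frac{B{\left(-2 \right)}}{X{\left(6,7 \right)}} \left(-118\right) = 123 + - \frac{2}{7} \left(-118\right) = 123 + \left(-2\right) \frac{1}{7} \left(-118\right) = 123 - - \frac{236}{7} = 123 + \frac{236}{7} = \frac{1097}{7}$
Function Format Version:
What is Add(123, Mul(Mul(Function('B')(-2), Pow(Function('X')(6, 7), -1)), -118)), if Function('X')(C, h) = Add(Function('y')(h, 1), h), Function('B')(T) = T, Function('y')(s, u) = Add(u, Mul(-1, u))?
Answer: Rational(1097, 7) ≈ 156.71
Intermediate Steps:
Function('y')(s, u) = 0
Function('X')(C, h) = h (Function('X')(C, h) = Add(0, h) = h)
Add(123, Mul(Mul(Function('B')(-2), Pow(Function('X')(6, 7), -1)), -118)) = Add(123, Mul(Mul(-2, Pow(7, -1)), -118)) = Add(123, Mul(Mul(-2, Rational(1, 7)), -118)) = Add(123, Mul(Rational(-2, 7), -118)) = Add(123, Rational(236, 7)) = Rational(1097, 7)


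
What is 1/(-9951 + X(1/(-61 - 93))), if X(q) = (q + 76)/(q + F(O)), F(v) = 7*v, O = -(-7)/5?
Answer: -7541/74981976 ≈ -0.00010057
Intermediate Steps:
O = 7/5 (O = -(-7)/5 = -1*(-7/5) = 7/5 ≈ 1.4000)
X(q) = (76 + q)/(49/5 + q) (X(q) = (q + 76)/(q + 7*(7/5)) = (76 + q)/(q + 49/5) = (76 + q)/(49/5 + q))
1/(-9951 + X(1/(-61 - 93))) = 1/(-9951 + 5*(76 + 1/(-61 - 93))/(49 + 5/(-61 - 93))) = 1/(-9951 + 5*(76 + 1/(-154))/(49 + 5/(-154))) = 1/(-9951 + 5*(76 - 1/154)/(49 + 5*(-1/154))) = 1/(-9951 + 5*(11703/154)/(49 - 5/154)) = 1/(-9951 + 5*(11703/154)/(7541/154)) = 1/(-9951 + 5*(154/7541)*(11703/154)) = 1/(-9951 + 58515/7541) = 1/(-74981976/7541) = -7541/74981976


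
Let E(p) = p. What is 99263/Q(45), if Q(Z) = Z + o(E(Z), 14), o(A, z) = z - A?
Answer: 99263/14 ≈ 7090.2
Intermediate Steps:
Q(Z) = 14 (Q(Z) = Z + (14 - Z) = 14)
99263/Q(45) = 99263/14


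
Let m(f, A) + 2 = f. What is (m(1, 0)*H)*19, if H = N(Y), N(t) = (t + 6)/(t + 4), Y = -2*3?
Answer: 0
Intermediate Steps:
m(f, A) = -2 + f
Y = -6
N(t) = (6 + t)/(4 + t)
H = 0 (H = (6 - 6)/(4 - 6) = 0/(-2) = -1/2*0 = 0)
(m(1, 0)*H)*19 = ((-2 + 1)*0)*19 = -1*0*19 = 0*19 = 0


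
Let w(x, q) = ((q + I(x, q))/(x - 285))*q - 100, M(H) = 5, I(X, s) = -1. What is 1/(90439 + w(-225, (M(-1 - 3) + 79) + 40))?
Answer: 85/7676273 ≈ 1.1073e-5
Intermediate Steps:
w(x, q) = -100 + q*(-1 + q)/(-285 + x) (w(x, q) = ((q - 1)/(x - 285))*q - 100 = ((-1 + q)/(-285 + x))*q - 100 = q*(-1 + q)/(-285 + x) - 100 = -100 + q*(-1 + q)/(-285 + x))
1/(90439 + w(-225, (M(-1 - 3) + 79) + 40)) = 1/(90439 + (28500 + ((5 + 79) + 40)² - ((5 + 79) + 40) - 100*(-225))/(-285 - 225)) = 1/(90439 + (28500 + (84 + 40)² - (84 + 40) + 22500)/(-510)) = 1/(90439 - (28500 + 124² - 1*124 + 22500)/510) = 1/(90439 - (28500 + 15376 - 124 + 22500)/510) = 1/(90439 - 1/510*66252) = 1/(90439 - 11042/85) = 1/(7676273/85) = 85/7676273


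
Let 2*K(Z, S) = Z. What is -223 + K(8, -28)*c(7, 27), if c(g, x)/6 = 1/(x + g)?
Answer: -3779/17 ≈ -222.29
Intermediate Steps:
c(g, x) = 6/(g + x) (c(g, x) = 6/(x + g) = 6/(g + x))
K(Z, S) = Z/2
-223 + K(8, -28)*c(7, 27) = -223 + ((½)*8)*(6/(7 + 27)) = -223 + 4*(6/34) = -223 + 4*(6*(1/34)) = -223 + 4*(3/17) = -223 + 12/17 = -3779/17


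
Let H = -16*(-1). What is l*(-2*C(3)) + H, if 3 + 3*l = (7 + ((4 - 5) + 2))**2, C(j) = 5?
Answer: -562/3 ≈ -187.33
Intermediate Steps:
H = 16
l = 61/3 (l = -1 + (7 + ((4 - 5) + 2))**2/3 = -1 + (7 + (-1 + 2))**2/3 = -1 + (7 + 1)**2/3 = -1 + (1/3)*8**2 = -1 + (1/3)*64 = -1 + 64/3 = 61/3 ≈ 20.333)
l*(-2*C(3)) + H = 61*(-2*5)/3 + 16 = (61/3)*(-10) + 16 = -610/3 + 16 = -562/3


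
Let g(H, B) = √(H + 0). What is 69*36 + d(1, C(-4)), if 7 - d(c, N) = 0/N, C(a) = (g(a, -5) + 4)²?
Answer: 2491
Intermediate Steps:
g(H, B) = √H
C(a) = (4 + √a)² (C(a) = (√a + 4)² = (4 + √a)²)
d(c, N) = 7 (d(c, N) = 7 - 0/N = 7 - 1*0 = 7 + 0 = 7)
69*36 + d(1, C(-4)) = 69*36 + 7 = 2484 + 7 = 2491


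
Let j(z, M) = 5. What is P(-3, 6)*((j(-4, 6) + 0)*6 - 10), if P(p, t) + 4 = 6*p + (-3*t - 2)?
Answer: -840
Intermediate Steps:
P(p, t) = -6 - 3*t + 6*p (P(p, t) = -4 + (6*p + (-3*t - 2)) = -4 + (6*p + (-2 - 3*t)) = -4 + (-2 - 3*t + 6*p) = -6 - 3*t + 6*p)
P(-3, 6)*((j(-4, 6) + 0)*6 - 10) = (-6 - 3*6 + 6*(-3))*((5 + 0)*6 - 10) = (-6 - 18 - 18)*(5*6 - 10) = -42*(30 - 10) = -42*20 = -840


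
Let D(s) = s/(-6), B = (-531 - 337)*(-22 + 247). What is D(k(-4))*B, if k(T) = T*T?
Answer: 520800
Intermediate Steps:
k(T) = T**2
B = -195300 (B = -868*225 = -195300)
D(s) = -s/6 (D(s) = s*(-1/6) = -s/6)
D(k(-4))*B = -1/6*(-4)**2*(-195300) = -1/6*16*(-195300) = -8/3*(-195300) = 520800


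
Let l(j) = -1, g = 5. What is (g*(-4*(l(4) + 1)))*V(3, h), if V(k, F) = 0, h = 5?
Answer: 0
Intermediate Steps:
(g*(-4*(l(4) + 1)))*V(3, h) = (5*(-4*(-1 + 1)))*0 = (5*(-4*0))*0 = (5*0)*0 = 0*0 = 0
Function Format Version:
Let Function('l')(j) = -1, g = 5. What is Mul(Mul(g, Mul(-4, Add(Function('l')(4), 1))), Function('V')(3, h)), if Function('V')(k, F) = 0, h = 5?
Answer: 0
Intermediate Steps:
Mul(Mul(g, Mul(-4, Add(Function('l')(4), 1))), Function('V')(3, h)) = Mul(Mul(5, Mul(-4, Add(-1, 1))), 0) = Mul(Mul(5, Mul(-4, 0)), 0) = Mul(Mul(5, 0), 0) = Mul(0, 0) = 0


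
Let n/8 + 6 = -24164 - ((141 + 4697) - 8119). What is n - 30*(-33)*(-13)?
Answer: -179982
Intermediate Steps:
n = -167112 (n = -48 + 8*(-24164 - ((141 + 4697) - 8119)) = -48 + 8*(-24164 - (4838 - 8119)) = -48 + 8*(-24164 - 1*(-3281)) = -48 + 8*(-24164 + 3281) = -48 + 8*(-20883) = -48 - 167064 = -167112)
n - 30*(-33)*(-13) = -167112 - 30*(-33)*(-13) = -167112 - (-990)*(-13) = -167112 - 1*12870 = -167112 - 12870 = -179982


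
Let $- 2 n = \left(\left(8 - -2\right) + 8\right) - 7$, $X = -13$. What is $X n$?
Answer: $\frac{143}{2} \approx 71.5$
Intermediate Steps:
$n = - \frac{11}{2}$ ($n = - \frac{\left(\left(8 - -2\right) + 8\right) - 7}{2} = - \frac{\left(\left(8 + 2\right) + 8\right) - 7}{2} = - \frac{\left(10 + 8\right) - 7}{2} = - \frac{18 - 7}{2} = \left(- \frac{1}{2}\right) 11 = - \frac{11}{2} \approx -5.5$)
$X n = \left(-13\right) \left(- \frac{11}{2}\right) = \frac{143}{2}$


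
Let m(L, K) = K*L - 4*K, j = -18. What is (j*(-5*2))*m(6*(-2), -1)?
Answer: 2880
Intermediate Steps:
m(L, K) = -4*K + K*L
(j*(-5*2))*m(6*(-2), -1) = (-(-90)*2)*(-(-4 + 6*(-2))) = (-18*(-10))*(-(-4 - 12)) = 180*(-1*(-16)) = 180*16 = 2880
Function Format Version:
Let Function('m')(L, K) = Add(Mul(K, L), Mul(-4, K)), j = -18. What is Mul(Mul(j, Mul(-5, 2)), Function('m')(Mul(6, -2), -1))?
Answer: 2880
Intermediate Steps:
Function('m')(L, K) = Add(Mul(-4, K), Mul(K, L))
Mul(Mul(j, Mul(-5, 2)), Function('m')(Mul(6, -2), -1)) = Mul(Mul(-18, Mul(-5, 2)), Mul(-1, Add(-4, Mul(6, -2)))) = Mul(Mul(-18, -10), Mul(-1, Add(-4, -12))) = Mul(180, Mul(-1, -16)) = Mul(180, 16) = 2880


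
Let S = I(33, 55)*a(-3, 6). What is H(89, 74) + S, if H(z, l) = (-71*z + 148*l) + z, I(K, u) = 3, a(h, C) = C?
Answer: 4740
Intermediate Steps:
H(z, l) = -70*z + 148*l
S = 18 (S = 3*6 = 18)
H(89, 74) + S = (-70*89 + 148*74) + 18 = (-6230 + 10952) + 18 = 4722 + 18 = 4740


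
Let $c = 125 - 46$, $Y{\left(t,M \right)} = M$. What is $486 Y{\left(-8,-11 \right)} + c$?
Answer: $-5267$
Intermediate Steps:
$c = 79$
$486 Y{\left(-8,-11 \right)} + c = 486 \left(-11\right) + 79 = -5346 + 79 = -5267$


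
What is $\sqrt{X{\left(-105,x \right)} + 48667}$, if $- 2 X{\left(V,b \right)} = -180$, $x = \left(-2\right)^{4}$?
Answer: $\sqrt{48757} \approx 220.81$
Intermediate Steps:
$x = 16$
$X{\left(V,b \right)} = 90$ ($X{\left(V,b \right)} = \left(- \frac{1}{2}\right) \left(-180\right) = 90$)
$\sqrt{X{\left(-105,x \right)} + 48667} = \sqrt{90 + 48667} = \sqrt{48757}$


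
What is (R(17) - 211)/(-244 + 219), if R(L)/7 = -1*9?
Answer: 274/25 ≈ 10.960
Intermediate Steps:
R(L) = -63 (R(L) = 7*(-1*9) = 7*(-9) = -63)
(R(17) - 211)/(-244 + 219) = (-63 - 211)/(-244 + 219) = -274/(-25) = -274*(-1/25) = 274/25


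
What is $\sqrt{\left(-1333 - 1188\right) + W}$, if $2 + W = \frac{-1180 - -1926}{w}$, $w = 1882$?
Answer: $\frac{i \sqrt{2233717570}}{941} \approx 50.226 i$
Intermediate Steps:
$W = - \frac{1509}{941}$ ($W = -2 + \frac{-1180 - -1926}{1882} = -2 + \left(-1180 + 1926\right) \frac{1}{1882} = -2 + 746 \cdot \frac{1}{1882} = -2 + \frac{373}{941} = - \frac{1509}{941} \approx -1.6036$)
$\sqrt{\left(-1333 - 1188\right) + W} = \sqrt{\left(-1333 - 1188\right) - \frac{1509}{941}} = \sqrt{-2521 - \frac{1509}{941}} = \sqrt{- \frac{2373770}{941}} = \frac{i \sqrt{2233717570}}{941}$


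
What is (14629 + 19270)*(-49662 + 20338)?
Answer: -994054276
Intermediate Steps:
(14629 + 19270)*(-49662 + 20338) = 33899*(-29324) = -994054276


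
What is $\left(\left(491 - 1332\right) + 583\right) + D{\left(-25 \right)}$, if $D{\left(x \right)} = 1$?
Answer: $-257$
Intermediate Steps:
$\left(\left(491 - 1332\right) + 583\right) + D{\left(-25 \right)} = \left(\left(491 - 1332\right) + 583\right) + 1 = \left(-841 + 583\right) + 1 = -258 + 1 = -257$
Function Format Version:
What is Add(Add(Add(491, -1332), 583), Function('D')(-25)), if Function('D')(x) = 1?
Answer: -257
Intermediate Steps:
Add(Add(Add(491, -1332), 583), Function('D')(-25)) = Add(Add(Add(491, -1332), 583), 1) = Add(Add(-841, 583), 1) = Add(-258, 1) = -257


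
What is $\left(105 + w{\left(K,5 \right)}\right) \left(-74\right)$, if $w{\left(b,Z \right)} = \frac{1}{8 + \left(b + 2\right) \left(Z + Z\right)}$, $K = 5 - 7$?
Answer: $- \frac{31117}{4} \approx -7779.3$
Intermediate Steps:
$K = -2$ ($K = 5 - 7 = -2$)
$w{\left(b,Z \right)} = \frac{1}{8 + 2 Z \left(2 + b\right)}$ ($w{\left(b,Z \right)} = \frac{1}{8 + \left(2 + b\right) 2 Z} = \frac{1}{8 + 2 Z \left(2 + b\right)}$)
$\left(105 + w{\left(K,5 \right)}\right) \left(-74\right) = \left(105 + \frac{1}{2 \left(4 + 2 \cdot 5 + 5 \left(-2\right)\right)}\right) \left(-74\right) = \left(105 + \frac{1}{2 \left(4 + 10 - 10\right)}\right) \left(-74\right) = \left(105 + \frac{1}{2 \cdot 4}\right) \left(-74\right) = \left(105 + \frac{1}{2} \cdot \frac{1}{4}\right) \left(-74\right) = \left(105 + \frac{1}{8}\right) \left(-74\right) = \frac{841}{8} \left(-74\right) = - \frac{31117}{4}$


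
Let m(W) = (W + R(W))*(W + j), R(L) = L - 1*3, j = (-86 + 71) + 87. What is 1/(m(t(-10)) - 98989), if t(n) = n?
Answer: -1/100415 ≈ -9.9587e-6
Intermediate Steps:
j = 72 (j = -15 + 87 = 72)
R(L) = -3 + L (R(L) = L - 3 = -3 + L)
m(W) = (-3 + 2*W)*(72 + W) (m(W) = (W + (-3 + W))*(W + 72) = (-3 + 2*W)*(72 + W))
1/(m(t(-10)) - 98989) = 1/((-216 + 2*(-10)² + 141*(-10)) - 98989) = 1/((-216 + 2*100 - 1410) - 98989) = 1/((-216 + 200 - 1410) - 98989) = 1/(-1426 - 98989) = 1/(-100415) = -1/100415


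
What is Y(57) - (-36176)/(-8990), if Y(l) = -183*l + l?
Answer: -46649218/4495 ≈ -10378.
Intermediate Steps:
Y(l) = -182*l
Y(57) - (-36176)/(-8990) = -182*57 - (-36176)/(-8990) = -10374 - (-36176)*(-1)/8990 = -10374 - 1*18088/4495 = -10374 - 18088/4495 = -46649218/4495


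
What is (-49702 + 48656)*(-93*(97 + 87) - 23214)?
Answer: 42180996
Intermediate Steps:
(-49702 + 48656)*(-93*(97 + 87) - 23214) = -1046*(-93*184 - 23214) = -1046*(-17112 - 23214) = -1046*(-40326) = 42180996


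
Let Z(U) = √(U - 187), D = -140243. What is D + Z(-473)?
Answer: -140243 + 2*I*√165 ≈ -1.4024e+5 + 25.69*I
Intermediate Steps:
Z(U) = √(-187 + U)
D + Z(-473) = -140243 + √(-187 - 473) = -140243 + √(-660) = -140243 + 2*I*√165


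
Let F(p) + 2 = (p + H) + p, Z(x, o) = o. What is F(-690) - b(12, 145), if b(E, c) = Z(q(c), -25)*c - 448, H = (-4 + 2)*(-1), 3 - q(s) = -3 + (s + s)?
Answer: 2693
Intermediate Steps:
q(s) = 6 - 2*s (q(s) = 3 - (-3 + (s + s)) = 3 - (-3 + 2*s) = 3 + (3 - 2*s) = 6 - 2*s)
H = 2 (H = -2*(-1) = 2)
F(p) = 2*p (F(p) = -2 + ((p + 2) + p) = -2 + ((2 + p) + p) = -2 + (2 + 2*p) = 2*p)
b(E, c) = -448 - 25*c (b(E, c) = -25*c - 448 = -448 - 25*c)
F(-690) - b(12, 145) = 2*(-690) - (-448 - 25*145) = -1380 - (-448 - 3625) = -1380 - 1*(-4073) = -1380 + 4073 = 2693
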